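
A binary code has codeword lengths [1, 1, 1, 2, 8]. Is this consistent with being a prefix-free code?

Kraft inequality: Σ 2^(-l_i) ≤ 1 for prefix-free code
Calculating: 2^(-1) + 2^(-1) + 2^(-1) + 2^(-2) + 2^(-8)
= 0.5 + 0.5 + 0.5 + 0.25 + 0.00390625
= 1.7539
Since 1.7539 > 1, prefix-free code does not exist


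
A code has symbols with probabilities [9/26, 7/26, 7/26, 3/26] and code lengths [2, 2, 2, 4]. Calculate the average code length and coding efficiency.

Average length L = Σ p_i × l_i = 2.2308 bits
Entropy H = 1.9086 bits
Efficiency η = H/L × 100% = 85.56%


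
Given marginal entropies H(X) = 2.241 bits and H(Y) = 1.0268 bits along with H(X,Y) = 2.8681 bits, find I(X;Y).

I(X;Y) = H(X) + H(Y) - H(X,Y)
I(X;Y) = 2.241 + 1.0268 - 2.8681 = 0.3997 bits


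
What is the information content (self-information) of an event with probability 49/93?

Information content I(x) = -log₂(p(x))
I = -log₂(49/93) = -log₂(0.5269)
I = 0.9244 bits


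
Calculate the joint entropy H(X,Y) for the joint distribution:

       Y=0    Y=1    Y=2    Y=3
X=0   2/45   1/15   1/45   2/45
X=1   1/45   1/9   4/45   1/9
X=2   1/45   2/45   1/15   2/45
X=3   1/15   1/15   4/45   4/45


H(X,Y) = -Σ p(x,y) log₂ p(x,y)
  p(0,0)=2/45: -0.0444 × log₂(0.0444) = 0.1996
  p(0,1)=1/15: -0.0667 × log₂(0.0667) = 0.2605
  p(0,2)=1/45: -0.0222 × log₂(0.0222) = 0.1220
  p(0,3)=2/45: -0.0444 × log₂(0.0444) = 0.1996
  p(1,0)=1/45: -0.0222 × log₂(0.0222) = 0.1220
  p(1,1)=1/9: -0.1111 × log₂(0.1111) = 0.3522
  p(1,2)=4/45: -0.0889 × log₂(0.0889) = 0.3104
  p(1,3)=1/9: -0.1111 × log₂(0.1111) = 0.3522
  p(2,0)=1/45: -0.0222 × log₂(0.0222) = 0.1220
  p(2,1)=2/45: -0.0444 × log₂(0.0444) = 0.1996
  p(2,2)=1/15: -0.0667 × log₂(0.0667) = 0.2605
  p(2,3)=2/45: -0.0444 × log₂(0.0444) = 0.1996
  p(3,0)=1/15: -0.0667 × log₂(0.0667) = 0.2605
  p(3,1)=1/15: -0.0667 × log₂(0.0667) = 0.2605
  p(3,2)=4/45: -0.0889 × log₂(0.0889) = 0.3104
  p(3,3)=4/45: -0.0889 × log₂(0.0889) = 0.3104
H(X,Y) = 3.8421 bits


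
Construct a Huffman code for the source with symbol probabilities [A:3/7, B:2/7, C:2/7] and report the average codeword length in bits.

Huffman tree construction:
Combine smallest probabilities repeatedly
Resulting codes:
  A: 0 (length 1)
  B: 10 (length 2)
  C: 11 (length 2)
Average length = Σ p(s) × length(s) = 1.5714 bits


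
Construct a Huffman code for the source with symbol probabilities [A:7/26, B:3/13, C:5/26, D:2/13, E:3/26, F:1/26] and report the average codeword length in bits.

Huffman tree construction:
Combine smallest probabilities repeatedly
Resulting codes:
  A: 10 (length 2)
  B: 01 (length 2)
  C: 00 (length 2)
  D: 110 (length 3)
  E: 1111 (length 4)
  F: 1110 (length 4)
Average length = Σ p(s) × length(s) = 2.4615 bits


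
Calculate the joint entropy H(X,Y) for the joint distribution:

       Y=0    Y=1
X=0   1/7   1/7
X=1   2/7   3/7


H(X,Y) = -Σ p(x,y) log₂ p(x,y)
  p(0,0)=1/7: -0.1429 × log₂(0.1429) = 0.4011
  p(0,1)=1/7: -0.1429 × log₂(0.1429) = 0.4011
  p(1,0)=2/7: -0.2857 × log₂(0.2857) = 0.5164
  p(1,1)=3/7: -0.4286 × log₂(0.4286) = 0.5239
H(X,Y) = 1.8424 bits


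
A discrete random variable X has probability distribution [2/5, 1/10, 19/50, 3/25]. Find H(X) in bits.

H(X) = -Σ p(x) log₂ p(x)
  -2/5 × log₂(2/5) = 0.5288
  -1/10 × log₂(1/10) = 0.3322
  -19/50 × log₂(19/50) = 0.5305
  -3/25 × log₂(3/25) = 0.3671
H(X) = 1.7585 bits


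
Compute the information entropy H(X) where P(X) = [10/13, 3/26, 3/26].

H(X) = -Σ p(x) log₂ p(x)
  -10/13 × log₂(10/13) = 0.2912
  -3/26 × log₂(3/26) = 0.3595
  -3/26 × log₂(3/26) = 0.3595
H(X) = 1.0101 bits


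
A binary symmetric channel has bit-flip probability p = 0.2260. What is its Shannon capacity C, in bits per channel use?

For BSC with error probability p:
C = 1 - H(p) where H(p) is binary entropy
H(0.2260) = -0.2260 × log₂(0.2260) - 0.7740 × log₂(0.7740)
H(p) = 0.7710
C = 1 - 0.7710 = 0.2290 bits/use


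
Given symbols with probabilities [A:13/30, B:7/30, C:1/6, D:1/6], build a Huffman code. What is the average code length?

Huffman tree construction:
Combine smallest probabilities repeatedly
Resulting codes:
  A: 0 (length 1)
  B: 10 (length 2)
  C: 110 (length 3)
  D: 111 (length 3)
Average length = Σ p(s) × length(s) = 1.9000 bits


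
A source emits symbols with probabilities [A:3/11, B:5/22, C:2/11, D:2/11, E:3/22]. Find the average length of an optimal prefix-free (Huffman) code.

Huffman tree construction:
Combine smallest probabilities repeatedly
Resulting codes:
  A: 10 (length 2)
  B: 01 (length 2)
  C: 111 (length 3)
  D: 00 (length 2)
  E: 110 (length 3)
Average length = Σ p(s) × length(s) = 2.3182 bits


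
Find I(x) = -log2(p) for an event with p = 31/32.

Information content I(x) = -log₂(p(x))
I = -log₂(31/32) = -log₂(0.9688)
I = 0.0458 bits


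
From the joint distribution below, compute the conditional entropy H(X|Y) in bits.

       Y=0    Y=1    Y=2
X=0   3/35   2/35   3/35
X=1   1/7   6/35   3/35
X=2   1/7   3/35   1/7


H(X|Y) = Σ_y p(y) H(X|Y=y)
  p(Y=0) = 13/35, H(X|Y=0) = 1.5486
  p(Y=1) = 11/35, H(X|Y=1) = 1.4354
  p(Y=2) = 11/35, H(X|Y=2) = 1.5395
H(X|Y) = 0.3714×1.5486 + 0.3143×1.4354 + 0.3143×1.5395 = 1.5101 bits


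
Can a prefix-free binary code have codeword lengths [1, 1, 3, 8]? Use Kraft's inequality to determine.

Kraft inequality: Σ 2^(-l_i) ≤ 1 for prefix-free code
Calculating: 2^(-1) + 2^(-1) + 2^(-3) + 2^(-8)
= 0.5 + 0.5 + 0.125 + 0.00390625
= 1.1289
Since 1.1289 > 1, prefix-free code does not exist


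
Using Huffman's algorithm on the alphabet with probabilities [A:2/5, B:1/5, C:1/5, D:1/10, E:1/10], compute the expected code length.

Huffman tree construction:
Combine smallest probabilities repeatedly
Resulting codes:
  A: 11 (length 2)
  B: 00 (length 2)
  C: 01 (length 2)
  D: 100 (length 3)
  E: 101 (length 3)
Average length = Σ p(s) × length(s) = 2.2000 bits


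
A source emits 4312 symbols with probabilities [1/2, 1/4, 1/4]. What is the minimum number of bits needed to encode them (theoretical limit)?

Entropy H = 1.5000 bits/symbol
Minimum bits = H × n = 1.5000 × 4312
= 6468.00 bits


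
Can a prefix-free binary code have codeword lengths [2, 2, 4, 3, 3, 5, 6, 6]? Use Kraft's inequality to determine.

Kraft inequality: Σ 2^(-l_i) ≤ 1 for prefix-free code
Calculating: 2^(-2) + 2^(-2) + 2^(-4) + 2^(-3) + 2^(-3) + 2^(-5) + 2^(-6) + 2^(-6)
= 0.25 + 0.25 + 0.0625 + 0.125 + 0.125 + 0.03125 + 0.015625 + 0.015625
= 0.8750
Since 0.8750 ≤ 1, prefix-free code exists


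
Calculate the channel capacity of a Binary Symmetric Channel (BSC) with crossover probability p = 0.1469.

For BSC with error probability p:
C = 1 - H(p) where H(p) is binary entropy
H(0.1469) = -0.1469 × log₂(0.1469) - 0.8531 × log₂(0.8531)
H(p) = 0.6020
C = 1 - 0.6020 = 0.3980 bits/use


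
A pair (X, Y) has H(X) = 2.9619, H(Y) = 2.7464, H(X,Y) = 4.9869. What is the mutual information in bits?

I(X;Y) = H(X) + H(Y) - H(X,Y)
I(X;Y) = 2.9619 + 2.7464 - 4.9869 = 0.7214 bits


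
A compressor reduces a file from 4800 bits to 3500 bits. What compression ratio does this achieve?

Compression ratio = Original / Compressed
= 4800 / 3500 = 1.37:1


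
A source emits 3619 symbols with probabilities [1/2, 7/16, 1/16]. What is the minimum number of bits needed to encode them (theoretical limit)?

Entropy H = 1.2718 bits/symbol
Minimum bits = H × n = 1.2718 × 3619
= 4602.58 bits


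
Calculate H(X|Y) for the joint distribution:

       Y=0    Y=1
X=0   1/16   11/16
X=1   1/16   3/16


H(X|Y) = Σ_y p(y) H(X|Y=y)
  p(Y=0) = 1/8, H(X|Y=0) = 1.0000
  p(Y=1) = 7/8, H(X|Y=1) = 0.7496
H(X|Y) = 0.1250×1.0000 + 0.8750×0.7496 = 0.7809 bits


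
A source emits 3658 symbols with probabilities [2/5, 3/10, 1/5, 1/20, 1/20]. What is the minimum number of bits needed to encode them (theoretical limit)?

Entropy H = 1.9464 bits/symbol
Minimum bits = H × n = 1.9464 × 3658
= 7120.08 bits


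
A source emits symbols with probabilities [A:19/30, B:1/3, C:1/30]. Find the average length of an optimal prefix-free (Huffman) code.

Huffman tree construction:
Combine smallest probabilities repeatedly
Resulting codes:
  A: 1 (length 1)
  B: 01 (length 2)
  C: 00 (length 2)
Average length = Σ p(s) × length(s) = 1.3667 bits


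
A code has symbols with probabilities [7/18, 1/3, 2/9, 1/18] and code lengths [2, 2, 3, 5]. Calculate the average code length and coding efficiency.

Average length L = Σ p_i × l_i = 2.3889 bits
Entropy H = 1.7721 bits
Efficiency η = H/L × 100% = 74.18%


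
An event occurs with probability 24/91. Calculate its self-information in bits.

Information content I(x) = -log₂(p(x))
I = -log₂(24/91) = -log₂(0.2637)
I = 1.9228 bits


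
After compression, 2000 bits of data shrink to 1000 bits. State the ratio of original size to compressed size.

Compression ratio = Original / Compressed
= 2000 / 1000 = 2.00:1


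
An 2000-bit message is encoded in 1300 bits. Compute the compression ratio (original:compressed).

Compression ratio = Original / Compressed
= 2000 / 1300 = 1.54:1


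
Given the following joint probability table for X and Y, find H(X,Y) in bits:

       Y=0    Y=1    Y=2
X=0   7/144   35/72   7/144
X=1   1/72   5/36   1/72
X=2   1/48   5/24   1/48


H(X,Y) = -Σ p(x,y) log₂ p(x,y)
  p(0,0)=7/144: -0.0486 × log₂(0.0486) = 0.2121
  p(0,1)=35/72: -0.4861 × log₂(0.4861) = 0.5059
  p(0,2)=7/144: -0.0486 × log₂(0.0486) = 0.2121
  p(1,0)=1/72: -0.0139 × log₂(0.0139) = 0.0857
  p(1,1)=5/36: -0.1389 × log₂(0.1389) = 0.3956
  p(1,2)=1/72: -0.0139 × log₂(0.0139) = 0.0857
  p(2,0)=1/48: -0.0208 × log₂(0.0208) = 0.1164
  p(2,1)=5/24: -0.2083 × log₂(0.2083) = 0.4715
  p(2,2)=1/48: -0.0208 × log₂(0.0208) = 0.1164
H(X,Y) = 2.2011 bits


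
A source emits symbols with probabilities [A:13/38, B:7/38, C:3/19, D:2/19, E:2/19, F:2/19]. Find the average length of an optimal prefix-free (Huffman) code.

Huffman tree construction:
Combine smallest probabilities repeatedly
Resulting codes:
  A: 11 (length 2)
  B: 00 (length 2)
  C: 101 (length 3)
  D: 010 (length 3)
  E: 011 (length 3)
  F: 100 (length 3)
Average length = Σ p(s) × length(s) = 2.4737 bits


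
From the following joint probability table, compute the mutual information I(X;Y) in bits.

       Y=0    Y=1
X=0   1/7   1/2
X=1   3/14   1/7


H(X) = 0.9403, H(Y) = 0.9403, H(X,Y) = 1.7783
I(X;Y) = H(X) + H(Y) - H(X,Y) = 0.1022 bits


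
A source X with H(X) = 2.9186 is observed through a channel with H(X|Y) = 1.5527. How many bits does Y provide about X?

I(X;Y) = H(X) - H(X|Y)
I(X;Y) = 2.9186 - 1.5527 = 1.3659 bits


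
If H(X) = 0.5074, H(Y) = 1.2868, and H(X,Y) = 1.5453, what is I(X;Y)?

I(X;Y) = H(X) + H(Y) - H(X,Y)
I(X;Y) = 0.5074 + 1.2868 - 1.5453 = 0.2489 bits


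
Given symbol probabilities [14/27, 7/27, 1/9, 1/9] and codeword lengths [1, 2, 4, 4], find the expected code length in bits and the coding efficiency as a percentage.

Average length L = Σ p_i × l_i = 1.9259 bits
Entropy H = 1.7007 bits
Efficiency η = H/L × 100% = 88.30%


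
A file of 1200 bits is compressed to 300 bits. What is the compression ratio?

Compression ratio = Original / Compressed
= 1200 / 300 = 4.00:1


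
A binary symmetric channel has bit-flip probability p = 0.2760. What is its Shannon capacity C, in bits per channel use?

For BSC with error probability p:
C = 1 - H(p) where H(p) is binary entropy
H(0.2760) = -0.2760 × log₂(0.2760) - 0.7240 × log₂(0.7240)
H(p) = 0.8499
C = 1 - 0.8499 = 0.1501 bits/use


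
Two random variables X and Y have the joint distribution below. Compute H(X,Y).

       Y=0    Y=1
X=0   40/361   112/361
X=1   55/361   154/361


H(X,Y) = -Σ p(x,y) log₂ p(x,y)
  p(0,0)=40/361: -0.1108 × log₂(0.1108) = 0.3517
  p(0,1)=112/361: -0.3102 × log₂(0.3102) = 0.5239
  p(1,0)=55/361: -0.1524 × log₂(0.1524) = 0.4136
  p(1,1)=154/361: -0.4266 × log₂(0.4266) = 0.5243
H(X,Y) = 1.8134 bits


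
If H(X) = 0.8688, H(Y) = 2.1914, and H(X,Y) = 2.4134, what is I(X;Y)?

I(X;Y) = H(X) + H(Y) - H(X,Y)
I(X;Y) = 0.8688 + 2.1914 - 2.4134 = 0.6468 bits


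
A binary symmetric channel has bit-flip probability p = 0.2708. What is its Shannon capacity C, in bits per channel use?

For BSC with error probability p:
C = 1 - H(p) where H(p) is binary entropy
H(0.2708) = -0.2708 × log₂(0.2708) - 0.7292 × log₂(0.7292)
H(p) = 0.8426
C = 1 - 0.8426 = 0.1574 bits/use


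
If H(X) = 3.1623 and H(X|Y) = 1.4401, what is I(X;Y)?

I(X;Y) = H(X) - H(X|Y)
I(X;Y) = 3.1623 - 1.4401 = 1.7222 bits


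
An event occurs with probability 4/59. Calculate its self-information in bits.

Information content I(x) = -log₂(p(x))
I = -log₂(4/59) = -log₂(0.0678)
I = 3.8826 bits


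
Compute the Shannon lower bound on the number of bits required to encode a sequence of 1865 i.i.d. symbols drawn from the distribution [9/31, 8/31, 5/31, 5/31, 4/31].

Entropy H = 2.2526 bits/symbol
Minimum bits = H × n = 2.2526 × 1865
= 4201.15 bits


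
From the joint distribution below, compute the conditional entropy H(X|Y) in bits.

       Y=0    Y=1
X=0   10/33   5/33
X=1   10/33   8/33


H(X|Y) = Σ_y p(y) H(X|Y=y)
  p(Y=0) = 20/33, H(X|Y=0) = 1.0000
  p(Y=1) = 13/33, H(X|Y=1) = 0.9612
H(X|Y) = 0.6061×1.0000 + 0.3939×0.9612 = 0.9847 bits


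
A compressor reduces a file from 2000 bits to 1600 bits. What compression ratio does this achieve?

Compression ratio = Original / Compressed
= 2000 / 1600 = 1.25:1


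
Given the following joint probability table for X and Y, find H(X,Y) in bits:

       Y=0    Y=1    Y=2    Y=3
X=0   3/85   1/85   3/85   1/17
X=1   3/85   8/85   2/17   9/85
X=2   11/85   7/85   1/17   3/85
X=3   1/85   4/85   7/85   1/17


H(X,Y) = -Σ p(x,y) log₂ p(x,y)
  p(0,0)=3/85: -0.0353 × log₂(0.0353) = 0.1703
  p(0,1)=1/85: -0.0118 × log₂(0.0118) = 0.0754
  p(0,2)=3/85: -0.0353 × log₂(0.0353) = 0.1703
  p(0,3)=1/17: -0.0588 × log₂(0.0588) = 0.2404
  p(1,0)=3/85: -0.0353 × log₂(0.0353) = 0.1703
  p(1,1)=8/85: -0.0941 × log₂(0.0941) = 0.3209
  p(1,2)=2/17: -0.1176 × log₂(0.1176) = 0.3632
  p(1,3)=9/85: -0.1059 × log₂(0.1059) = 0.3430
  p(2,0)=11/85: -0.1294 × log₂(0.1294) = 0.3818
  p(2,1)=7/85: -0.0824 × log₂(0.0824) = 0.2966
  p(2,2)=1/17: -0.0588 × log₂(0.0588) = 0.2404
  p(2,3)=3/85: -0.0353 × log₂(0.0353) = 0.1703
  p(3,0)=1/85: -0.0118 × log₂(0.0118) = 0.0754
  p(3,1)=4/85: -0.0471 × log₂(0.0471) = 0.2075
  p(3,2)=7/85: -0.0824 × log₂(0.0824) = 0.2966
  p(3,3)=1/17: -0.0588 × log₂(0.0588) = 0.2404
H(X,Y) = 3.7629 bits


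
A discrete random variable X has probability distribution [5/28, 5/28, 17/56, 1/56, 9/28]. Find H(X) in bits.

H(X) = -Σ p(x) log₂ p(x)
  -5/28 × log₂(5/28) = 0.4438
  -5/28 × log₂(5/28) = 0.4438
  -17/56 × log₂(17/56) = 0.5221
  -1/56 × log₂(1/56) = 0.1037
  -9/28 × log₂(9/28) = 0.5263
H(X) = 2.0398 bits


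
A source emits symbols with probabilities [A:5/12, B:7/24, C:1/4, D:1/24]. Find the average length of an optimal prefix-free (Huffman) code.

Huffman tree construction:
Combine smallest probabilities repeatedly
Resulting codes:
  A: 0 (length 1)
  B: 10 (length 2)
  C: 111 (length 3)
  D: 110 (length 3)
Average length = Σ p(s) × length(s) = 1.8750 bits


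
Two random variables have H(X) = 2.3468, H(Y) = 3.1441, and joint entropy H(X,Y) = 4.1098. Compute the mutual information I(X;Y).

I(X;Y) = H(X) + H(Y) - H(X,Y)
I(X;Y) = 2.3468 + 3.1441 - 4.1098 = 1.3811 bits


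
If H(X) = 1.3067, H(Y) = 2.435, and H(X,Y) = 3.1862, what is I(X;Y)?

I(X;Y) = H(X) + H(Y) - H(X,Y)
I(X;Y) = 1.3067 + 2.435 - 3.1862 = 0.5555 bits


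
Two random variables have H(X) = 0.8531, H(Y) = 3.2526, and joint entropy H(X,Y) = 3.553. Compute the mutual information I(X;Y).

I(X;Y) = H(X) + H(Y) - H(X,Y)
I(X;Y) = 0.8531 + 3.2526 - 3.553 = 0.5527 bits


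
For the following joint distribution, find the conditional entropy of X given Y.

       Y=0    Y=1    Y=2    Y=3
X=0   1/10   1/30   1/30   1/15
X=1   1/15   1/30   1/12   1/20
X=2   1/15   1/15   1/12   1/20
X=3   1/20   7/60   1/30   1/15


H(X|Y) = Σ_y p(y) H(X|Y=y)
  p(Y=0) = 17/60, H(X|Y=0) = 1.9542
  p(Y=1) = 1/4, H(X|Y=1) = 1.7968
  p(Y=2) = 7/30, H(X|Y=2) = 1.8631
  p(Y=3) = 7/30, H(X|Y=3) = 1.9852
H(X|Y) = 0.2833×1.9542 + 0.2500×1.7968 + 0.2333×1.8631 + 0.2333×1.9852 = 1.9008 bits


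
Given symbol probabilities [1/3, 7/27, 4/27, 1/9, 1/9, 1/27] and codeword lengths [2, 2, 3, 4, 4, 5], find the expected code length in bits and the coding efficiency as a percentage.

Average length L = Σ p_i × l_i = 2.7037 bits
Entropy H = 2.3219 bits
Efficiency η = H/L × 100% = 85.88%


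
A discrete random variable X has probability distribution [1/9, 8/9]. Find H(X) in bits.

H(X) = -Σ p(x) log₂ p(x)
  -1/9 × log₂(1/9) = 0.3522
  -8/9 × log₂(8/9) = 0.1510
H(X) = 0.5033 bits


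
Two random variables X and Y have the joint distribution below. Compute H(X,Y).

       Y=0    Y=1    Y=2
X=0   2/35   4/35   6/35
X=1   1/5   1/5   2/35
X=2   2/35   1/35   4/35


H(X,Y) = -Σ p(x,y) log₂ p(x,y)
  p(0,0)=2/35: -0.0571 × log₂(0.0571) = 0.2360
  p(0,1)=4/35: -0.1143 × log₂(0.1143) = 0.3576
  p(0,2)=6/35: -0.1714 × log₂(0.1714) = 0.4362
  p(1,0)=1/5: -0.2000 × log₂(0.2000) = 0.4644
  p(1,1)=1/5: -0.2000 × log₂(0.2000) = 0.4644
  p(1,2)=2/35: -0.0571 × log₂(0.0571) = 0.2360
  p(2,0)=2/35: -0.0571 × log₂(0.0571) = 0.2360
  p(2,1)=1/35: -0.0286 × log₂(0.0286) = 0.1466
  p(2,2)=4/35: -0.1143 × log₂(0.1143) = 0.3576
H(X,Y) = 2.9346 bits


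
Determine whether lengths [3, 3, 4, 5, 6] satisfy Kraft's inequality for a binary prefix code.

Kraft inequality: Σ 2^(-l_i) ≤ 1 for prefix-free code
Calculating: 2^(-3) + 2^(-3) + 2^(-4) + 2^(-5) + 2^(-6)
= 0.125 + 0.125 + 0.0625 + 0.03125 + 0.015625
= 0.3594
Since 0.3594 ≤ 1, prefix-free code exists


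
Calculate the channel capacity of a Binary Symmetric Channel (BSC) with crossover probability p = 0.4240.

For BSC with error probability p:
C = 1 - H(p) where H(p) is binary entropy
H(0.4240) = -0.4240 × log₂(0.4240) - 0.5760 × log₂(0.5760)
H(p) = 0.9833
C = 1 - 0.9833 = 0.0167 bits/use


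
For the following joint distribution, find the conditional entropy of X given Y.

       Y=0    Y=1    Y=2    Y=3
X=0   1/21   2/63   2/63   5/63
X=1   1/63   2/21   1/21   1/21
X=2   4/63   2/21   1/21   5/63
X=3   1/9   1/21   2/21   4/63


H(X|Y) = Σ_y p(y) H(X|Y=y)
  p(Y=0) = 5/21, H(X|Y=0) = 1.7465
  p(Y=1) = 17/63, H(X|Y=1) = 1.8654
  p(Y=2) = 2/9, H(X|Y=2) = 1.8774
  p(Y=3) = 17/63, H(X|Y=3) = 1.9713
H(X|Y) = 0.2381×1.7465 + 0.2698×1.8654 + 0.2222×1.8774 + 0.2698×1.9713 = 1.8683 bits


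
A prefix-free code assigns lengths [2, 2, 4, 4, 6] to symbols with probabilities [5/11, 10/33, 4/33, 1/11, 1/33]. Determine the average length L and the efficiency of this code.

Average length L = Σ p_i × l_i = 2.5455 bits
Entropy H = 1.8754 bits
Efficiency η = H/L × 100% = 73.68%


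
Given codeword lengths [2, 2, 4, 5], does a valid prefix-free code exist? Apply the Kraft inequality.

Kraft inequality: Σ 2^(-l_i) ≤ 1 for prefix-free code
Calculating: 2^(-2) + 2^(-2) + 2^(-4) + 2^(-5)
= 0.25 + 0.25 + 0.0625 + 0.03125
= 0.5938
Since 0.5938 ≤ 1, prefix-free code exists


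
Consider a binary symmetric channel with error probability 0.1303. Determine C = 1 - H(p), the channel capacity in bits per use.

For BSC with error probability p:
C = 1 - H(p) where H(p) is binary entropy
H(0.1303) = -0.1303 × log₂(0.1303) - 0.8697 × log₂(0.8697)
H(p) = 0.5583
C = 1 - 0.5583 = 0.4417 bits/use


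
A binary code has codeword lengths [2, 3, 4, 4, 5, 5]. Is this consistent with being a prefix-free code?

Kraft inequality: Σ 2^(-l_i) ≤ 1 for prefix-free code
Calculating: 2^(-2) + 2^(-3) + 2^(-4) + 2^(-4) + 2^(-5) + 2^(-5)
= 0.25 + 0.125 + 0.0625 + 0.0625 + 0.03125 + 0.03125
= 0.5625
Since 0.5625 ≤ 1, prefix-free code exists


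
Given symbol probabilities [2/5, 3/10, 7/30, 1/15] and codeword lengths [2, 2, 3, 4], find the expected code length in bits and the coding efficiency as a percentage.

Average length L = Σ p_i × l_i = 2.3667 bits
Entropy H = 1.8002 bits
Efficiency η = H/L × 100% = 76.07%


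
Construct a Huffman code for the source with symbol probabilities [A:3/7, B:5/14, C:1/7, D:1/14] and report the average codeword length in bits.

Huffman tree construction:
Combine smallest probabilities repeatedly
Resulting codes:
  A: 0 (length 1)
  B: 11 (length 2)
  C: 101 (length 3)
  D: 100 (length 3)
Average length = Σ p(s) × length(s) = 1.7857 bits


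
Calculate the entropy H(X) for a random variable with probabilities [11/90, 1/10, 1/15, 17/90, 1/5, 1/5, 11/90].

H(X) = -Σ p(x) log₂ p(x)
  -11/90 × log₂(11/90) = 0.3706
  -1/10 × log₂(1/10) = 0.3322
  -1/15 × log₂(1/15) = 0.2605
  -17/90 × log₂(17/90) = 0.4542
  -1/5 × log₂(1/5) = 0.4644
  -1/5 × log₂(1/5) = 0.4644
  -11/90 × log₂(11/90) = 0.3706
H(X) = 2.7168 bits


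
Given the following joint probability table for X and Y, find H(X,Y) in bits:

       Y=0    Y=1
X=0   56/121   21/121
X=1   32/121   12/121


H(X,Y) = -Σ p(x,y) log₂ p(x,y)
  p(0,0)=56/121: -0.4628 × log₂(0.4628) = 0.5144
  p(0,1)=21/121: -0.1736 × log₂(0.1736) = 0.4385
  p(1,0)=32/121: -0.2645 × log₂(0.2645) = 0.5075
  p(1,1)=12/121: -0.0992 × log₂(0.0992) = 0.3306
H(X,Y) = 1.7910 bits


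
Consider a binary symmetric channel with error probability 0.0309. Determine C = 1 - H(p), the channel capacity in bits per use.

For BSC with error probability p:
C = 1 - H(p) where H(p) is binary entropy
H(0.0309) = -0.0309 × log₂(0.0309) - 0.9691 × log₂(0.9691)
H(p) = 0.1989
C = 1 - 0.1989 = 0.8011 bits/use


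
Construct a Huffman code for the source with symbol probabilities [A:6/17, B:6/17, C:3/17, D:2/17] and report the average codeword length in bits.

Huffman tree construction:
Combine smallest probabilities repeatedly
Resulting codes:
  A: 11 (length 2)
  B: 0 (length 1)
  C: 101 (length 3)
  D: 100 (length 3)
Average length = Σ p(s) × length(s) = 1.9412 bits


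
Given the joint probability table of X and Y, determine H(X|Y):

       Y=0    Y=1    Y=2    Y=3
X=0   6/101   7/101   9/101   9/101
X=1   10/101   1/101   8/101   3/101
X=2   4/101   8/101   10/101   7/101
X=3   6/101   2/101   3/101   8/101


H(X|Y) = Σ_y p(y) H(X|Y=y)
  p(Y=0) = 26/101, H(X|Y=0) = 1.9220
  p(Y=1) = 18/101, H(X|Y=1) = 1.6337
  p(Y=2) = 30/101, H(X|Y=2) = 1.8901
  p(Y=3) = 27/101, H(X|Y=3) = 1.9054
H(X|Y) = 0.2574×1.9220 + 0.1782×1.6337 + 0.2970×1.8901 + 0.2673×1.9054 = 1.8567 bits


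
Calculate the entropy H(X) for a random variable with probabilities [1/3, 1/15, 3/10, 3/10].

H(X) = -Σ p(x) log₂ p(x)
  -1/3 × log₂(1/3) = 0.5283
  -1/15 × log₂(1/15) = 0.2605
  -3/10 × log₂(3/10) = 0.5211
  -3/10 × log₂(3/10) = 0.5211
H(X) = 1.8310 bits


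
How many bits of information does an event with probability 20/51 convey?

Information content I(x) = -log₂(p(x))
I = -log₂(20/51) = -log₂(0.3922)
I = 1.3505 bits


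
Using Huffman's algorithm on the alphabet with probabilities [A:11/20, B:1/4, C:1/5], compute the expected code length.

Huffman tree construction:
Combine smallest probabilities repeatedly
Resulting codes:
  A: 1 (length 1)
  B: 01 (length 2)
  C: 00 (length 2)
Average length = Σ p(s) × length(s) = 1.4500 bits


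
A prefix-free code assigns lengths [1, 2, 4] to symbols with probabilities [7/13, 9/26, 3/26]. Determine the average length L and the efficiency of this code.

Average length L = Σ p_i × l_i = 1.6923 bits
Entropy H = 1.3702 bits
Efficiency η = H/L × 100% = 80.96%


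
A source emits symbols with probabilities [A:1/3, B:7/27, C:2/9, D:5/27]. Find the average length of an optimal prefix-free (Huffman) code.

Huffman tree construction:
Combine smallest probabilities repeatedly
Resulting codes:
  A: 11 (length 2)
  B: 10 (length 2)
  C: 01 (length 2)
  D: 00 (length 2)
Average length = Σ p(s) × length(s) = 2.0000 bits


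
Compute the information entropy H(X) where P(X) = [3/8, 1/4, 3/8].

H(X) = -Σ p(x) log₂ p(x)
  -3/8 × log₂(3/8) = 0.5306
  -1/4 × log₂(1/4) = 0.5000
  -3/8 × log₂(3/8) = 0.5306
H(X) = 1.5613 bits


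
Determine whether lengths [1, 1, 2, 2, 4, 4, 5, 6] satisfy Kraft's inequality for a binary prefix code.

Kraft inequality: Σ 2^(-l_i) ≤ 1 for prefix-free code
Calculating: 2^(-1) + 2^(-1) + 2^(-2) + 2^(-2) + 2^(-4) + 2^(-4) + 2^(-5) + 2^(-6)
= 0.5 + 0.5 + 0.25 + 0.25 + 0.0625 + 0.0625 + 0.03125 + 0.015625
= 1.6719
Since 1.6719 > 1, prefix-free code does not exist


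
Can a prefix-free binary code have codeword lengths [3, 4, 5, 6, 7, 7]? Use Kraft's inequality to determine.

Kraft inequality: Σ 2^(-l_i) ≤ 1 for prefix-free code
Calculating: 2^(-3) + 2^(-4) + 2^(-5) + 2^(-6) + 2^(-7) + 2^(-7)
= 0.125 + 0.0625 + 0.03125 + 0.015625 + 0.0078125 + 0.0078125
= 0.2500
Since 0.2500 ≤ 1, prefix-free code exists


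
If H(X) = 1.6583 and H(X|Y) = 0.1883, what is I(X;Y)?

I(X;Y) = H(X) - H(X|Y)
I(X;Y) = 1.6583 - 0.1883 = 1.47 bits


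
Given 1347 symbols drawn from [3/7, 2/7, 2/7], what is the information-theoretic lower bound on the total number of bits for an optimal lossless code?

Entropy H = 1.5567 bits/symbol
Minimum bits = H × n = 1.5567 × 1347
= 2096.82 bits


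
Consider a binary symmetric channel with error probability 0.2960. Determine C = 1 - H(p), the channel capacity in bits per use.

For BSC with error probability p:
C = 1 - H(p) where H(p) is binary entropy
H(0.2960) = -0.2960 × log₂(0.2960) - 0.7040 × log₂(0.7040)
H(p) = 0.8763
C = 1 - 0.8763 = 0.1237 bits/use


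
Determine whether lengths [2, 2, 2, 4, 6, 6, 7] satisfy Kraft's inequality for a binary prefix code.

Kraft inequality: Σ 2^(-l_i) ≤ 1 for prefix-free code
Calculating: 2^(-2) + 2^(-2) + 2^(-2) + 2^(-4) + 2^(-6) + 2^(-6) + 2^(-7)
= 0.25 + 0.25 + 0.25 + 0.0625 + 0.015625 + 0.015625 + 0.0078125
= 0.8516
Since 0.8516 ≤ 1, prefix-free code exists


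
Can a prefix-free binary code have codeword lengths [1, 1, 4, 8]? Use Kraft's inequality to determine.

Kraft inequality: Σ 2^(-l_i) ≤ 1 for prefix-free code
Calculating: 2^(-1) + 2^(-1) + 2^(-4) + 2^(-8)
= 0.5 + 0.5 + 0.0625 + 0.00390625
= 1.0664
Since 1.0664 > 1, prefix-free code does not exist


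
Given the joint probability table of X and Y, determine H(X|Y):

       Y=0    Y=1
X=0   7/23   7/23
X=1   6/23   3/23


H(X|Y) = Σ_y p(y) H(X|Y=y)
  p(Y=0) = 13/23, H(X|Y=0) = 0.9957
  p(Y=1) = 10/23, H(X|Y=1) = 0.8813
H(X|Y) = 0.5652×0.9957 + 0.4348×0.8813 = 0.9460 bits


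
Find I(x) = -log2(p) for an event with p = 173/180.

Information content I(x) = -log₂(p(x))
I = -log₂(173/180) = -log₂(0.9611)
I = 0.0572 bits


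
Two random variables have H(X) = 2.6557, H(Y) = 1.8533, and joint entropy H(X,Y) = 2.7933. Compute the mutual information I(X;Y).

I(X;Y) = H(X) + H(Y) - H(X,Y)
I(X;Y) = 2.6557 + 1.8533 - 2.7933 = 1.7157 bits


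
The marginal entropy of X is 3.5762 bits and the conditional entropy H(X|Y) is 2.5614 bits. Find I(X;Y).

I(X;Y) = H(X) - H(X|Y)
I(X;Y) = 3.5762 - 2.5614 = 1.0148 bits


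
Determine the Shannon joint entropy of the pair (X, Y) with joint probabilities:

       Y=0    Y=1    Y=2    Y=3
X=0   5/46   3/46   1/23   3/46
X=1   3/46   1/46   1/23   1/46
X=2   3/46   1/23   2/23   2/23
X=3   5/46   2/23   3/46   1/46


H(X,Y) = -Σ p(x,y) log₂ p(x,y)
  p(0,0)=5/46: -0.1087 × log₂(0.1087) = 0.3480
  p(0,1)=3/46: -0.0652 × log₂(0.0652) = 0.2569
  p(0,2)=1/23: -0.0435 × log₂(0.0435) = 0.1967
  p(0,3)=3/46: -0.0652 × log₂(0.0652) = 0.2569
  p(1,0)=3/46: -0.0652 × log₂(0.0652) = 0.2569
  p(1,1)=1/46: -0.0217 × log₂(0.0217) = 0.1201
  p(1,2)=1/23: -0.0435 × log₂(0.0435) = 0.1967
  p(1,3)=1/46: -0.0217 × log₂(0.0217) = 0.1201
  p(2,0)=3/46: -0.0652 × log₂(0.0652) = 0.2569
  p(2,1)=1/23: -0.0435 × log₂(0.0435) = 0.1967
  p(2,2)=2/23: -0.0870 × log₂(0.0870) = 0.3064
  p(2,3)=2/23: -0.0870 × log₂(0.0870) = 0.3064
  p(3,0)=5/46: -0.1087 × log₂(0.1087) = 0.3480
  p(3,1)=2/23: -0.0870 × log₂(0.0870) = 0.3064
  p(3,2)=3/46: -0.0652 × log₂(0.0652) = 0.2569
  p(3,3)=1/46: -0.0217 × log₂(0.0217) = 0.1201
H(X,Y) = 3.8498 bits


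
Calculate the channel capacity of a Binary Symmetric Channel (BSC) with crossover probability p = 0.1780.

For BSC with error probability p:
C = 1 - H(p) where H(p) is binary entropy
H(0.1780) = -0.1780 × log₂(0.1780) - 0.8220 × log₂(0.8220)
H(p) = 0.6757
C = 1 - 0.6757 = 0.3243 bits/use


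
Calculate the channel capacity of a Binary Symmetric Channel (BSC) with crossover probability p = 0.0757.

For BSC with error probability p:
C = 1 - H(p) where H(p) is binary entropy
H(0.0757) = -0.0757 × log₂(0.0757) - 0.9243 × log₂(0.9243)
H(p) = 0.3868
C = 1 - 0.3868 = 0.6132 bits/use


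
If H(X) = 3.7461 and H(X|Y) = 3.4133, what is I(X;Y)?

I(X;Y) = H(X) - H(X|Y)
I(X;Y) = 3.7461 - 3.4133 = 0.3328 bits


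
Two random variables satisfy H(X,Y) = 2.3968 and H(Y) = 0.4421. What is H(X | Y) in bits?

Chain rule: H(X,Y) = H(X|Y) + H(Y)
H(X|Y) = H(X,Y) - H(Y) = 2.3968 - 0.4421 = 1.9547 bits


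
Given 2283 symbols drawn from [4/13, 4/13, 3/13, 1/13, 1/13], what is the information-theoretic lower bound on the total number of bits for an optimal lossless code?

Entropy H = 2.1039 bits/symbol
Minimum bits = H × n = 2.1039 × 2283
= 4803.23 bits


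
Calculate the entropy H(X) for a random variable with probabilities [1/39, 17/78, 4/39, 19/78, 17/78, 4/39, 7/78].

H(X) = -Σ p(x) log₂ p(x)
  -1/39 × log₂(1/39) = 0.1355
  -17/78 × log₂(17/78) = 0.4790
  -4/39 × log₂(4/39) = 0.3370
  -19/78 × log₂(19/78) = 0.4963
  -17/78 × log₂(17/78) = 0.4790
  -4/39 × log₂(4/39) = 0.3370
  -7/78 × log₂(7/78) = 0.3121
H(X) = 2.5760 bits


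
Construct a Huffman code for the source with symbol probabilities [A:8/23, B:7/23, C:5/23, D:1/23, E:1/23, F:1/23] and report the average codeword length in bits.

Huffman tree construction:
Combine smallest probabilities repeatedly
Resulting codes:
  A: 11 (length 2)
  B: 10 (length 2)
  C: 01 (length 2)
  D: 0010 (length 4)
  E: 0011 (length 4)
  F: 000 (length 3)
Average length = Σ p(s) × length(s) = 2.2174 bits


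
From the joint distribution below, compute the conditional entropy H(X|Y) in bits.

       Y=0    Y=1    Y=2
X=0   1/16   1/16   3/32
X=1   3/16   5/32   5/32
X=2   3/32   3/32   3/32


H(X|Y) = Σ_y p(y) H(X|Y=y)
  p(Y=0) = 11/32, H(X|Y=0) = 1.4354
  p(Y=1) = 5/16, H(X|Y=1) = 1.4855
  p(Y=2) = 11/32, H(X|Y=2) = 1.5395
H(X|Y) = 0.3438×1.4354 + 0.3125×1.4855 + 0.3438×1.5395 = 1.4868 bits


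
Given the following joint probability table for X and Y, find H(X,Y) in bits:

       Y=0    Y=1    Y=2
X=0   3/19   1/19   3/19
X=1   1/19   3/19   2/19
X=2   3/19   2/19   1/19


H(X,Y) = -Σ p(x,y) log₂ p(x,y)
  p(0,0)=3/19: -0.1579 × log₂(0.1579) = 0.4205
  p(0,1)=1/19: -0.0526 × log₂(0.0526) = 0.2236
  p(0,2)=3/19: -0.1579 × log₂(0.1579) = 0.4205
  p(1,0)=1/19: -0.0526 × log₂(0.0526) = 0.2236
  p(1,1)=3/19: -0.1579 × log₂(0.1579) = 0.4205
  p(1,2)=2/19: -0.1053 × log₂(0.1053) = 0.3419
  p(2,0)=3/19: -0.1579 × log₂(0.1579) = 0.4205
  p(2,1)=2/19: -0.1053 × log₂(0.1053) = 0.3419
  p(2,2)=1/19: -0.0526 × log₂(0.0526) = 0.2236
H(X,Y) = 3.0364 bits


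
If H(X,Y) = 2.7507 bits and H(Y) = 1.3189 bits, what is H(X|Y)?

Chain rule: H(X,Y) = H(X|Y) + H(Y)
H(X|Y) = H(X,Y) - H(Y) = 2.7507 - 1.3189 = 1.4318 bits


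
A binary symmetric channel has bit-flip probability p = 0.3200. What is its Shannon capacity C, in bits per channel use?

For BSC with error probability p:
C = 1 - H(p) where H(p) is binary entropy
H(0.3200) = -0.3200 × log₂(0.3200) - 0.6800 × log₂(0.6800)
H(p) = 0.9044
C = 1 - 0.9044 = 0.0956 bits/use


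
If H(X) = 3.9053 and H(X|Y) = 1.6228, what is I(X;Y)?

I(X;Y) = H(X) - H(X|Y)
I(X;Y) = 3.9053 - 1.6228 = 2.2825 bits


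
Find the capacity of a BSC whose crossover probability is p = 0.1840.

For BSC with error probability p:
C = 1 - H(p) where H(p) is binary entropy
H(0.1840) = -0.1840 × log₂(0.1840) - 0.8160 × log₂(0.8160)
H(p) = 0.6887
C = 1 - 0.6887 = 0.3113 bits/use


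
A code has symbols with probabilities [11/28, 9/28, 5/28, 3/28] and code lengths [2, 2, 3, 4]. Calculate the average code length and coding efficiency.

Average length L = Σ p_i × l_i = 2.3929 bits
Entropy H = 1.8449 bits
Efficiency η = H/L × 100% = 77.10%


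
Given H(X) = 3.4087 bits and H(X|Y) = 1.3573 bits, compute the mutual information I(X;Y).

I(X;Y) = H(X) - H(X|Y)
I(X;Y) = 3.4087 - 1.3573 = 2.0514 bits


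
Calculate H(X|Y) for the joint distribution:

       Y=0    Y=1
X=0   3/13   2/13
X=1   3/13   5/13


H(X|Y) = Σ_y p(y) H(X|Y=y)
  p(Y=0) = 6/13, H(X|Y=0) = 1.0000
  p(Y=1) = 7/13, H(X|Y=1) = 0.8631
H(X|Y) = 0.4615×1.0000 + 0.5385×0.8631 = 0.9263 bits


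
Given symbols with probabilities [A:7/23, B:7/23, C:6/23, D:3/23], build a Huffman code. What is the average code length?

Huffman tree construction:
Combine smallest probabilities repeatedly
Resulting codes:
  A: 10 (length 2)
  B: 11 (length 2)
  C: 01 (length 2)
  D: 00 (length 2)
Average length = Σ p(s) × length(s) = 2.0000 bits


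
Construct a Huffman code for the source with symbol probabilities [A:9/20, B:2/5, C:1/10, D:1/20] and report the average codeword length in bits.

Huffman tree construction:
Combine smallest probabilities repeatedly
Resulting codes:
  A: 0 (length 1)
  B: 11 (length 2)
  C: 101 (length 3)
  D: 100 (length 3)
Average length = Σ p(s) × length(s) = 1.7000 bits


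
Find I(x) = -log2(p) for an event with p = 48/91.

Information content I(x) = -log₂(p(x))
I = -log₂(48/91) = -log₂(0.5275)
I = 0.9228 bits


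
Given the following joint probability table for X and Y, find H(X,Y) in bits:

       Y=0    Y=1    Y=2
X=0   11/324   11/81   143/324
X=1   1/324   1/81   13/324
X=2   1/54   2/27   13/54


H(X,Y) = -Σ p(x,y) log₂ p(x,y)
  p(0,0)=11/324: -0.0340 × log₂(0.0340) = 0.1657
  p(0,1)=11/81: -0.1358 × log₂(0.1358) = 0.3912
  p(0,2)=143/324: -0.4414 × log₂(0.4414) = 0.5208
  p(1,0)=1/324: -0.0031 × log₂(0.0031) = 0.0257
  p(1,1)=1/81: -0.0123 × log₂(0.0123) = 0.0783
  p(1,2)=13/324: -0.0401 × log₂(0.0401) = 0.1861
  p(2,0)=1/54: -0.0185 × log₂(0.0185) = 0.1066
  p(2,1)=2/27: -0.0741 × log₂(0.0741) = 0.2781
  p(2,2)=13/54: -0.2407 × log₂(0.2407) = 0.4946
H(X,Y) = 2.2471 bits


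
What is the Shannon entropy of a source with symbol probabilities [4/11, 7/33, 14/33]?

H(X) = -Σ p(x) log₂ p(x)
  -4/11 × log₂(4/11) = 0.5307
  -7/33 × log₂(7/33) = 0.4745
  -14/33 × log₂(14/33) = 0.5248
H(X) = 1.5300 bits


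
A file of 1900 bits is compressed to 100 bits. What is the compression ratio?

Compression ratio = Original / Compressed
= 1900 / 100 = 19.00:1


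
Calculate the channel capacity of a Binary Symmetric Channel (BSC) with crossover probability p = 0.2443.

For BSC with error probability p:
C = 1 - H(p) where H(p) is binary entropy
H(0.2443) = -0.2443 × log₂(0.2443) - 0.7557 × log₂(0.7557)
H(p) = 0.8021
C = 1 - 0.8021 = 0.1979 bits/use


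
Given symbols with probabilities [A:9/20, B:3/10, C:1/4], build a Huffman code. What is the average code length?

Huffman tree construction:
Combine smallest probabilities repeatedly
Resulting codes:
  A: 0 (length 1)
  B: 11 (length 2)
  C: 10 (length 2)
Average length = Σ p(s) × length(s) = 1.5500 bits


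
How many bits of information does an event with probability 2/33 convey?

Information content I(x) = -log₂(p(x))
I = -log₂(2/33) = -log₂(0.0606)
I = 4.0444 bits


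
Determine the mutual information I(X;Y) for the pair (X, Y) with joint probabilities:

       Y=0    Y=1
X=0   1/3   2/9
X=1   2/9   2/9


H(X) = 0.9911, H(Y) = 0.9911, H(X,Y) = 1.9749
I(X;Y) = H(X) + H(Y) - H(X,Y) = 0.0072 bits


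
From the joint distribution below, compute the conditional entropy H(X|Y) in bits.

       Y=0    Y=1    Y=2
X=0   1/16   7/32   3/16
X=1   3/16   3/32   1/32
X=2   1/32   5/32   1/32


H(X|Y) = Σ_y p(y) H(X|Y=y)
  p(Y=0) = 9/32, H(X|Y=0) = 1.2244
  p(Y=1) = 15/32, H(X|Y=1) = 1.5058
  p(Y=2) = 1/4, H(X|Y=2) = 1.0613
H(X|Y) = 0.2812×1.2244 + 0.4688×1.5058 + 0.2500×1.0613 = 1.3155 bits


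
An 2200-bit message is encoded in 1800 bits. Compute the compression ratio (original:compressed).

Compression ratio = Original / Compressed
= 2200 / 1800 = 1.22:1


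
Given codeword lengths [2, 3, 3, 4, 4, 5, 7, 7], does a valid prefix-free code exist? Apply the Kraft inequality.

Kraft inequality: Σ 2^(-l_i) ≤ 1 for prefix-free code
Calculating: 2^(-2) + 2^(-3) + 2^(-3) + 2^(-4) + 2^(-4) + 2^(-5) + 2^(-7) + 2^(-7)
= 0.25 + 0.125 + 0.125 + 0.0625 + 0.0625 + 0.03125 + 0.0078125 + 0.0078125
= 0.6719
Since 0.6719 ≤ 1, prefix-free code exists


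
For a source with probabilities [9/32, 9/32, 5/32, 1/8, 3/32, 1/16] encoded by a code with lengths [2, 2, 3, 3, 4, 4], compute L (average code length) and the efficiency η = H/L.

Average length L = Σ p_i × l_i = 2.5938 bits
Entropy H = 2.3930 bits
Efficiency η = H/L × 100% = 92.26%


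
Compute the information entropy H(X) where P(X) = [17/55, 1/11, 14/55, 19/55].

H(X) = -Σ p(x) log₂ p(x)
  -17/55 × log₂(17/55) = 0.5236
  -1/11 × log₂(1/11) = 0.3145
  -14/55 × log₂(14/55) = 0.5025
  -19/55 × log₂(19/55) = 0.5297
H(X) = 1.8703 bits


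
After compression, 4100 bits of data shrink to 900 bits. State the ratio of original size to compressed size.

Compression ratio = Original / Compressed
= 4100 / 900 = 4.56:1


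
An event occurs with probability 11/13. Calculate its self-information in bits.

Information content I(x) = -log₂(p(x))
I = -log₂(11/13) = -log₂(0.8462)
I = 0.2410 bits


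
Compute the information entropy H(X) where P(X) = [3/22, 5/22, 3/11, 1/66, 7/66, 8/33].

H(X) = -Σ p(x) log₂ p(x)
  -3/22 × log₂(3/22) = 0.3920
  -5/22 × log₂(5/22) = 0.4858
  -3/11 × log₂(3/11) = 0.5112
  -1/66 × log₂(1/66) = 0.0916
  -7/66 × log₂(7/66) = 0.3433
  -8/33 × log₂(8/33) = 0.4956
H(X) = 2.3195 bits


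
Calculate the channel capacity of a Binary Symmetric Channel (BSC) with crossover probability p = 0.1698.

For BSC with error probability p:
C = 1 - H(p) where H(p) is binary entropy
H(0.1698) = -0.1698 × log₂(0.1698) - 0.8302 × log₂(0.8302)
H(p) = 0.6572
C = 1 - 0.6572 = 0.3428 bits/use


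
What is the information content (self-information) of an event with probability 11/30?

Information content I(x) = -log₂(p(x))
I = -log₂(11/30) = -log₂(0.3667)
I = 1.4475 bits


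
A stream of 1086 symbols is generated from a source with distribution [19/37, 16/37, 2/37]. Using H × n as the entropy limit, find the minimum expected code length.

Entropy H = 1.2443 bits/symbol
Minimum bits = H × n = 1.2443 × 1086
= 1351.31 bits


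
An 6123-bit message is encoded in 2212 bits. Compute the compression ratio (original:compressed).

Compression ratio = Original / Compressed
= 6123 / 2212 = 2.77:1


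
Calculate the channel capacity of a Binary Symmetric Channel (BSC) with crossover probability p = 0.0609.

For BSC with error probability p:
C = 1 - H(p) where H(p) is binary entropy
H(0.0609) = -0.0609 × log₂(0.0609) - 0.9391 × log₂(0.9391)
H(p) = 0.3310
C = 1 - 0.3310 = 0.6690 bits/use


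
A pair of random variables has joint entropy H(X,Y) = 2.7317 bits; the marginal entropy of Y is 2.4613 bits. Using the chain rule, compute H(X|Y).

Chain rule: H(X,Y) = H(X|Y) + H(Y)
H(X|Y) = H(X,Y) - H(Y) = 2.7317 - 2.4613 = 0.2704 bits
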